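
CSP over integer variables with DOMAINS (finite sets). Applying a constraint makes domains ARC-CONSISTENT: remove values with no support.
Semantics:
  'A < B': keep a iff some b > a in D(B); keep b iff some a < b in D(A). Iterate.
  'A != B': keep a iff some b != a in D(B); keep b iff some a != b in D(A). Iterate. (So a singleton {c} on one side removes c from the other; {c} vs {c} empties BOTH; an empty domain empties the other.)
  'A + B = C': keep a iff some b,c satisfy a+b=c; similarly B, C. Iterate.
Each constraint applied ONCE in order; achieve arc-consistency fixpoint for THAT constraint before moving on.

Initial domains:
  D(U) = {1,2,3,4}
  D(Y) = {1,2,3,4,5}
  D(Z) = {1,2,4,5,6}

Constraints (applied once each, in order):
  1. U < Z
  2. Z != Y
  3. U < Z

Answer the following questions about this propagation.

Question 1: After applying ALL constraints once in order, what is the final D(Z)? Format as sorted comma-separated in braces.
Constraint 1 (U < Z) on D(U)={1,2,3,4} D(Z)={1,2,4,5,6}: Z {1,2,4,5,6}->{2,4,5,6}
Constraint 2 (Z != Y) on D(Z)={2,4,5,6} D(Y)={1,2,3,4,5}: no change
Constraint 3 (U < Z) on D(U)={1,2,3,4} D(Z)={2,4,5,6}: no change
So after all 3 constraints: D(Z) = {2,4,5,6}

Answer: {2,4,5,6}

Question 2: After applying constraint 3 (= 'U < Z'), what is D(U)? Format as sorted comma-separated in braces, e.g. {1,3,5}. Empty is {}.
Answer: {1,2,3,4}

Derivation:
Constraint 1 (U < Z) on D(U)={1,2,3,4} D(Z)={1,2,4,5,6}: Z {1,2,4,5,6}->{2,4,5,6}
Constraint 2 (Z != Y) on D(Z)={2,4,5,6} D(Y)={1,2,3,4,5}: no change
Constraint 3 (U < Z) on D(U)={1,2,3,4} D(Z)={2,4,5,6}: no change
So after constraint 3: D(U) = {1,2,3,4}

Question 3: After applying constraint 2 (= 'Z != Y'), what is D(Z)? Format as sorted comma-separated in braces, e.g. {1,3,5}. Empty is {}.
Answer: {2,4,5,6}

Derivation:
Constraint 1 (U < Z) on D(U)={1,2,3,4} D(Z)={1,2,4,5,6}: Z {1,2,4,5,6}->{2,4,5,6}
Constraint 2 (Z != Y) on D(Z)={2,4,5,6} D(Y)={1,2,3,4,5}: no change
So after constraint 2: D(Z) = {2,4,5,6}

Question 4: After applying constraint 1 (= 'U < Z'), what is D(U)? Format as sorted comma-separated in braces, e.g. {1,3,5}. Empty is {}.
Answer: {1,2,3,4}

Derivation:
Constraint 1 (U < Z) on D(U)={1,2,3,4} D(Z)={1,2,4,5,6}: Z {1,2,4,5,6}->{2,4,5,6}
So after constraint 1: D(U) = {1,2,3,4}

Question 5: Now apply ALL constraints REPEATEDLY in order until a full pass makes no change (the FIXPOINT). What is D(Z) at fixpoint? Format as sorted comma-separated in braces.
pass 0 (initial): D(Z)={1,2,4,5,6}
pass 1: Z {1,2,4,5,6}->{2,4,5,6}
pass 2: no change
Fixpoint after 2 passes: D(Z) = {2,4,5,6}

Answer: {2,4,5,6}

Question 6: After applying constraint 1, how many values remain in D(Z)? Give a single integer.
Constraint 1 (U < Z) on D(U)={1,2,3,4} D(Z)={1,2,4,5,6}: Z {1,2,4,5,6}->{2,4,5,6}
So after constraint 1: D(Z)={2,4,5,6}, size = 4

Answer: 4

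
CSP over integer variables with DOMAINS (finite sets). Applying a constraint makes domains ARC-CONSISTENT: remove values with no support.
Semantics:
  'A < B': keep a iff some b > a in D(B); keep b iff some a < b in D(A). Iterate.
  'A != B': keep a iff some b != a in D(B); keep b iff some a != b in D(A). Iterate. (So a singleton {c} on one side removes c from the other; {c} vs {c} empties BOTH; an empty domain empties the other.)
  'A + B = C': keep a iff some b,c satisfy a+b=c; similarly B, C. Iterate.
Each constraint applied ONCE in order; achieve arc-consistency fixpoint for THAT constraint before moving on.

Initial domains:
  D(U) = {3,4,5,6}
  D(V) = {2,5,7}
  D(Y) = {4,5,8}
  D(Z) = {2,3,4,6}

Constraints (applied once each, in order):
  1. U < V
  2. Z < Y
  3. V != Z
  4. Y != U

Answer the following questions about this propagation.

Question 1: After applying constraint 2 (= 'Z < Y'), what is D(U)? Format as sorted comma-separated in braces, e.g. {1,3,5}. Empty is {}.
Constraint 1 (U < V) on D(U)={3,4,5,6} D(V)={2,5,7}: V {2,5,7}->{5,7}
Constraint 2 (Z < Y) on D(Z)={2,3,4,6} D(Y)={4,5,8}: no change
So after constraint 2: D(U) = {3,4,5,6}

Answer: {3,4,5,6}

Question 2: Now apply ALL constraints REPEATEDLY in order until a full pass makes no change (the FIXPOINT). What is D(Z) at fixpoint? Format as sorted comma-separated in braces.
Answer: {2,3,4,6}

Derivation:
pass 0 (initial): D(Z)={2,3,4,6}
pass 1: V {2,5,7}->{5,7}
pass 2: no change
Fixpoint after 2 passes: D(Z) = {2,3,4,6}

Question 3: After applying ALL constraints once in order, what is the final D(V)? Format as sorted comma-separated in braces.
Constraint 1 (U < V) on D(U)={3,4,5,6} D(V)={2,5,7}: V {2,5,7}->{5,7}
Constraint 2 (Z < Y) on D(Z)={2,3,4,6} D(Y)={4,5,8}: no change
Constraint 3 (V != Z) on D(V)={5,7} D(Z)={2,3,4,6}: no change
Constraint 4 (Y != U) on D(Y)={4,5,8} D(U)={3,4,5,6}: no change
So after all 4 constraints: D(V) = {5,7}

Answer: {5,7}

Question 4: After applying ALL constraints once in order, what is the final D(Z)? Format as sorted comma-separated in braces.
Constraint 1 (U < V) on D(U)={3,4,5,6} D(V)={2,5,7}: V {2,5,7}->{5,7}
Constraint 2 (Z < Y) on D(Z)={2,3,4,6} D(Y)={4,5,8}: no change
Constraint 3 (V != Z) on D(V)={5,7} D(Z)={2,3,4,6}: no change
Constraint 4 (Y != U) on D(Y)={4,5,8} D(U)={3,4,5,6}: no change
So after all 4 constraints: D(Z) = {2,3,4,6}

Answer: {2,3,4,6}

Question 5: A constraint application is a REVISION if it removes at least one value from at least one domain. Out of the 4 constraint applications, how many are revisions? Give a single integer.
Constraint 1 (U < V) on D(U)={3,4,5,6} D(V)={2,5,7}: V {2,5,7}->{5,7} => REVISION
Constraint 2 (Z < Y) on D(Z)={2,3,4,6} D(Y)={4,5,8}: no change => not a revision
Constraint 3 (V != Z) on D(V)={5,7} D(Z)={2,3,4,6}: no change => not a revision
Constraint 4 (Y != U) on D(Y)={4,5,8} D(U)={3,4,5,6}: no change => not a revision
Total revisions = 1

Answer: 1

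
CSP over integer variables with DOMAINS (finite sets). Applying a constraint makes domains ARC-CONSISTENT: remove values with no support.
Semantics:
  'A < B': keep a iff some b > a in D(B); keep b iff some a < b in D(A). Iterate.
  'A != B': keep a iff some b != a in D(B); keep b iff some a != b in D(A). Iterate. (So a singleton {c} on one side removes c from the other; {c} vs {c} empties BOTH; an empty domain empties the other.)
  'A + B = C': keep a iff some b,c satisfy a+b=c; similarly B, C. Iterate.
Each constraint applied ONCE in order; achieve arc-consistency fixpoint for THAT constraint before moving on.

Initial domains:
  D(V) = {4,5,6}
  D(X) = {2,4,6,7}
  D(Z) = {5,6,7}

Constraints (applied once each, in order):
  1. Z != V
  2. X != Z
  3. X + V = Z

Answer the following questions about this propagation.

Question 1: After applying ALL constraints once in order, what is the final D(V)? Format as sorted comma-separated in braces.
Answer: {4,5}

Derivation:
Constraint 1 (Z != V) on D(Z)={5,6,7} D(V)={4,5,6}: no change
Constraint 2 (X != Z) on D(X)={2,4,6,7} D(Z)={5,6,7}: no change
Constraint 3 (X + V = Z) on D(X)={2,4,6,7} D(V)={4,5,6} D(Z)={5,6,7}: X {2,4,6,7}->{2}; V {4,5,6}->{4,5}; Z {5,6,7}->{6,7}
So after all 3 constraints: D(V) = {4,5}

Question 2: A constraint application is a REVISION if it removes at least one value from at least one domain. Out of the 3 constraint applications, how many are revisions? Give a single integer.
Answer: 1

Derivation:
Constraint 1 (Z != V) on D(Z)={5,6,7} D(V)={4,5,6}: no change => not a revision
Constraint 2 (X != Z) on D(X)={2,4,6,7} D(Z)={5,6,7}: no change => not a revision
Constraint 3 (X + V = Z) on D(X)={2,4,6,7} D(V)={4,5,6} D(Z)={5,6,7}: X {2,4,6,7}->{2}; V {4,5,6}->{4,5}; Z {5,6,7}->{6,7} => REVISION
Total revisions = 1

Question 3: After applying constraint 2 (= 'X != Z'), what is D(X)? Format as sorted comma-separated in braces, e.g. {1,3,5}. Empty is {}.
Constraint 1 (Z != V) on D(Z)={5,6,7} D(V)={4,5,6}: no change
Constraint 2 (X != Z) on D(X)={2,4,6,7} D(Z)={5,6,7}: no change
So after constraint 2: D(X) = {2,4,6,7}

Answer: {2,4,6,7}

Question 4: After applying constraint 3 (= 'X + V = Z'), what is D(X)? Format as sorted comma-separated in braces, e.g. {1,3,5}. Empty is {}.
Constraint 1 (Z != V) on D(Z)={5,6,7} D(V)={4,5,6}: no change
Constraint 2 (X != Z) on D(X)={2,4,6,7} D(Z)={5,6,7}: no change
Constraint 3 (X + V = Z) on D(X)={2,4,6,7} D(V)={4,5,6} D(Z)={5,6,7}: X {2,4,6,7}->{2}; V {4,5,6}->{4,5}; Z {5,6,7}->{6,7}
So after constraint 3: D(X) = {2}

Answer: {2}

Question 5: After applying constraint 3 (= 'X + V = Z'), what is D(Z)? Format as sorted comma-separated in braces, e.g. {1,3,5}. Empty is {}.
Answer: {6,7}

Derivation:
Constraint 1 (Z != V) on D(Z)={5,6,7} D(V)={4,5,6}: no change
Constraint 2 (X != Z) on D(X)={2,4,6,7} D(Z)={5,6,7}: no change
Constraint 3 (X + V = Z) on D(X)={2,4,6,7} D(V)={4,5,6} D(Z)={5,6,7}: X {2,4,6,7}->{2}; V {4,5,6}->{4,5}; Z {5,6,7}->{6,7}
So after constraint 3: D(Z) = {6,7}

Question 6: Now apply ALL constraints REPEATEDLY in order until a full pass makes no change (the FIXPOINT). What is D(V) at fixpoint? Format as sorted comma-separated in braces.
pass 0 (initial): D(V)={4,5,6}
pass 1: V {4,5,6}->{4,5}; X {2,4,6,7}->{2}; Z {5,6,7}->{6,7}
pass 2: no change
Fixpoint after 2 passes: D(V) = {4,5}

Answer: {4,5}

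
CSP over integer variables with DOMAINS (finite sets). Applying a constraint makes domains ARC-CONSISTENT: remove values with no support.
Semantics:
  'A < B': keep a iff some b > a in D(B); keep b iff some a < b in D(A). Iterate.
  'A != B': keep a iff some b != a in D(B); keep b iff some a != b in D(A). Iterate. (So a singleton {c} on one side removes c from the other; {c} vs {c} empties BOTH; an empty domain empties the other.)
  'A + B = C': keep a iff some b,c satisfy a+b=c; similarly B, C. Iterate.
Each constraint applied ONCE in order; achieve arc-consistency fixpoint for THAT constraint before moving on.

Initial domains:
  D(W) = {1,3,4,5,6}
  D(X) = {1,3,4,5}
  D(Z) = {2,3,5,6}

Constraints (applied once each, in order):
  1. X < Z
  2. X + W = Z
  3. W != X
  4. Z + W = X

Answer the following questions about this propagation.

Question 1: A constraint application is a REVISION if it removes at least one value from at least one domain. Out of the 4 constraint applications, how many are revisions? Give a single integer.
Answer: 2

Derivation:
Constraint 1 (X < Z) on D(X)={1,3,4,5} D(Z)={2,3,5,6}: no change => not a revision
Constraint 2 (X + W = Z) on D(X)={1,3,4,5} D(W)={1,3,4,5,6} D(Z)={2,3,5,6}: W {1,3,4,5,6}->{1,3,4,5}; Z {2,3,5,6}->{2,5,6} => REVISION
Constraint 3 (W != X) on D(W)={1,3,4,5} D(X)={1,3,4,5}: no change => not a revision
Constraint 4 (Z + W = X) on D(Z)={2,5,6} D(W)={1,3,4,5} D(X)={1,3,4,5}: Z {2,5,6}->{2}; W {1,3,4,5}->{1,3}; X {1,3,4,5}->{3,5} => REVISION
Total revisions = 2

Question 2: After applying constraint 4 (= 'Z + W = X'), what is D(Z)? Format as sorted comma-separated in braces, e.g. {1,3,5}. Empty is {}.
Answer: {2}

Derivation:
Constraint 1 (X < Z) on D(X)={1,3,4,5} D(Z)={2,3,5,6}: no change
Constraint 2 (X + W = Z) on D(X)={1,3,4,5} D(W)={1,3,4,5,6} D(Z)={2,3,5,6}: W {1,3,4,5,6}->{1,3,4,5}; Z {2,3,5,6}->{2,5,6}
Constraint 3 (W != X) on D(W)={1,3,4,5} D(X)={1,3,4,5}: no change
Constraint 4 (Z + W = X) on D(Z)={2,5,6} D(W)={1,3,4,5} D(X)={1,3,4,5}: Z {2,5,6}->{2}; W {1,3,4,5}->{1,3}; X {1,3,4,5}->{3,5}
So after constraint 4: D(Z) = {2}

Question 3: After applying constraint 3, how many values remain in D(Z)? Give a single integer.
Answer: 3

Derivation:
Constraint 1 (X < Z) on D(X)={1,3,4,5} D(Z)={2,3,5,6}: no change
Constraint 2 (X + W = Z) on D(X)={1,3,4,5} D(W)={1,3,4,5,6} D(Z)={2,3,5,6}: W {1,3,4,5,6}->{1,3,4,5}; Z {2,3,5,6}->{2,5,6}
Constraint 3 (W != X) on D(W)={1,3,4,5} D(X)={1,3,4,5}: no change
So after constraint 3: D(Z)={2,5,6}, size = 3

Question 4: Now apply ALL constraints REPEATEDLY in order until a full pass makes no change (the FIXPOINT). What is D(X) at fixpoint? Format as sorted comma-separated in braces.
pass 0 (initial): D(X)={1,3,4,5}
pass 1: W {1,3,4,5,6}->{1,3}; X {1,3,4,5}->{3,5}; Z {2,3,5,6}->{2}
pass 2: W {1,3}->{}; X {3,5}->{}; Z {2}->{}
pass 3: no change
Fixpoint after 3 passes: D(X) = {}

Answer: {}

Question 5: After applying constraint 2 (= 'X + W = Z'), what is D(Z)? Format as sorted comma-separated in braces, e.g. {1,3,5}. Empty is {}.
Answer: {2,5,6}

Derivation:
Constraint 1 (X < Z) on D(X)={1,3,4,5} D(Z)={2,3,5,6}: no change
Constraint 2 (X + W = Z) on D(X)={1,3,4,5} D(W)={1,3,4,5,6} D(Z)={2,3,5,6}: W {1,3,4,5,6}->{1,3,4,5}; Z {2,3,5,6}->{2,5,6}
So after constraint 2: D(Z) = {2,5,6}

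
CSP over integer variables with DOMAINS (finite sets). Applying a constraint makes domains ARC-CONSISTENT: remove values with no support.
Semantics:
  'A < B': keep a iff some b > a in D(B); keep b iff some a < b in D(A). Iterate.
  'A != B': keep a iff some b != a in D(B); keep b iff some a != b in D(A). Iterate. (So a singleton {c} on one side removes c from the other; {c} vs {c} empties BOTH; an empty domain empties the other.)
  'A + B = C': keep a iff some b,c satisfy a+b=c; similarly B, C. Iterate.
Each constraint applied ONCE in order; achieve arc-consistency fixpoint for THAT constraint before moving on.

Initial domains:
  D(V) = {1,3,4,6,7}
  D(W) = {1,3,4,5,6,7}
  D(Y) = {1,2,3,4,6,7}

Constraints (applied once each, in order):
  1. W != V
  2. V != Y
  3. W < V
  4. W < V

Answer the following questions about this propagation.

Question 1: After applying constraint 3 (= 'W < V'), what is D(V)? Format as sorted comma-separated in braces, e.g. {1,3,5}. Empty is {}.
Answer: {3,4,6,7}

Derivation:
Constraint 1 (W != V) on D(W)={1,3,4,5,6,7} D(V)={1,3,4,6,7}: no change
Constraint 2 (V != Y) on D(V)={1,3,4,6,7} D(Y)={1,2,3,4,6,7}: no change
Constraint 3 (W < V) on D(W)={1,3,4,5,6,7} D(V)={1,3,4,6,7}: W {1,3,4,5,6,7}->{1,3,4,5,6}; V {1,3,4,6,7}->{3,4,6,7}
So after constraint 3: D(V) = {3,4,6,7}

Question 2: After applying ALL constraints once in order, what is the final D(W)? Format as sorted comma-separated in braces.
Constraint 1 (W != V) on D(W)={1,3,4,5,6,7} D(V)={1,3,4,6,7}: no change
Constraint 2 (V != Y) on D(V)={1,3,4,6,7} D(Y)={1,2,3,4,6,7}: no change
Constraint 3 (W < V) on D(W)={1,3,4,5,6,7} D(V)={1,3,4,6,7}: W {1,3,4,5,6,7}->{1,3,4,5,6}; V {1,3,4,6,7}->{3,4,6,7}
Constraint 4 (W < V) on D(W)={1,3,4,5,6} D(V)={3,4,6,7}: no change
So after all 4 constraints: D(W) = {1,3,4,5,6}

Answer: {1,3,4,5,6}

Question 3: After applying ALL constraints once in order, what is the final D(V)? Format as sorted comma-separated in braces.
Constraint 1 (W != V) on D(W)={1,3,4,5,6,7} D(V)={1,3,4,6,7}: no change
Constraint 2 (V != Y) on D(V)={1,3,4,6,7} D(Y)={1,2,3,4,6,7}: no change
Constraint 3 (W < V) on D(W)={1,3,4,5,6,7} D(V)={1,3,4,6,7}: W {1,3,4,5,6,7}->{1,3,4,5,6}; V {1,3,4,6,7}->{3,4,6,7}
Constraint 4 (W < V) on D(W)={1,3,4,5,6} D(V)={3,4,6,7}: no change
So after all 4 constraints: D(V) = {3,4,6,7}

Answer: {3,4,6,7}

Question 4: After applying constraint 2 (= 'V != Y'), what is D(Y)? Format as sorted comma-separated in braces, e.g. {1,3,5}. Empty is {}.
Constraint 1 (W != V) on D(W)={1,3,4,5,6,7} D(V)={1,3,4,6,7}: no change
Constraint 2 (V != Y) on D(V)={1,3,4,6,7} D(Y)={1,2,3,4,6,7}: no change
So after constraint 2: D(Y) = {1,2,3,4,6,7}

Answer: {1,2,3,4,6,7}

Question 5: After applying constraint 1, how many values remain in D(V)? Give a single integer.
Constraint 1 (W != V) on D(W)={1,3,4,5,6,7} D(V)={1,3,4,6,7}: no change
So after constraint 1: D(V)={1,3,4,6,7}, size = 5

Answer: 5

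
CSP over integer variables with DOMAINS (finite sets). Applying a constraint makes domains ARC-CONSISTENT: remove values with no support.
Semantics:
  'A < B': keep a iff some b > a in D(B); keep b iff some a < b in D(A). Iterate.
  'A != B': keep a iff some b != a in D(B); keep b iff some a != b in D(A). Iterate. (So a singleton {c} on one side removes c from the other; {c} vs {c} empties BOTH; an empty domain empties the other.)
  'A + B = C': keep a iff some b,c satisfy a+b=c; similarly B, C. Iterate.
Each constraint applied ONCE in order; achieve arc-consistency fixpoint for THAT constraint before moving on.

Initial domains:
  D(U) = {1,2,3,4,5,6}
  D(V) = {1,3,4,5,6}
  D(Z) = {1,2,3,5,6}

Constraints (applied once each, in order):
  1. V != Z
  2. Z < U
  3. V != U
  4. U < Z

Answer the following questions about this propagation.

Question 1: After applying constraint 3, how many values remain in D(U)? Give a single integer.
Constraint 1 (V != Z) on D(V)={1,3,4,5,6} D(Z)={1,2,3,5,6}: no change
Constraint 2 (Z < U) on D(Z)={1,2,3,5,6} D(U)={1,2,3,4,5,6}: Z {1,2,3,5,6}->{1,2,3,5}; U {1,2,3,4,5,6}->{2,3,4,5,6}
Constraint 3 (V != U) on D(V)={1,3,4,5,6} D(U)={2,3,4,5,6}: no change
So after constraint 3: D(U)={2,3,4,5,6}, size = 5

Answer: 5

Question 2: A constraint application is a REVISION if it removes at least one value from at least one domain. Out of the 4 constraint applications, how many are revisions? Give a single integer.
Answer: 2

Derivation:
Constraint 1 (V != Z) on D(V)={1,3,4,5,6} D(Z)={1,2,3,5,6}: no change => not a revision
Constraint 2 (Z < U) on D(Z)={1,2,3,5,6} D(U)={1,2,3,4,5,6}: Z {1,2,3,5,6}->{1,2,3,5}; U {1,2,3,4,5,6}->{2,3,4,5,6} => REVISION
Constraint 3 (V != U) on D(V)={1,3,4,5,6} D(U)={2,3,4,5,6}: no change => not a revision
Constraint 4 (U < Z) on D(U)={2,3,4,5,6} D(Z)={1,2,3,5}: U {2,3,4,5,6}->{2,3,4}; Z {1,2,3,5}->{3,5} => REVISION
Total revisions = 2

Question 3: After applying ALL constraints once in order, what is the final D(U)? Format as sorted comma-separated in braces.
Answer: {2,3,4}

Derivation:
Constraint 1 (V != Z) on D(V)={1,3,4,5,6} D(Z)={1,2,3,5,6}: no change
Constraint 2 (Z < U) on D(Z)={1,2,3,5,6} D(U)={1,2,3,4,5,6}: Z {1,2,3,5,6}->{1,2,3,5}; U {1,2,3,4,5,6}->{2,3,4,5,6}
Constraint 3 (V != U) on D(V)={1,3,4,5,6} D(U)={2,3,4,5,6}: no change
Constraint 4 (U < Z) on D(U)={2,3,4,5,6} D(Z)={1,2,3,5}: U {2,3,4,5,6}->{2,3,4}; Z {1,2,3,5}->{3,5}
So after all 4 constraints: D(U) = {2,3,4}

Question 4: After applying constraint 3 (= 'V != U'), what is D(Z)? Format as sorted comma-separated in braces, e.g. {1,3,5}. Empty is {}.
Answer: {1,2,3,5}

Derivation:
Constraint 1 (V != Z) on D(V)={1,3,4,5,6} D(Z)={1,2,3,5,6}: no change
Constraint 2 (Z < U) on D(Z)={1,2,3,5,6} D(U)={1,2,3,4,5,6}: Z {1,2,3,5,6}->{1,2,3,5}; U {1,2,3,4,5,6}->{2,3,4,5,6}
Constraint 3 (V != U) on D(V)={1,3,4,5,6} D(U)={2,3,4,5,6}: no change
So after constraint 3: D(Z) = {1,2,3,5}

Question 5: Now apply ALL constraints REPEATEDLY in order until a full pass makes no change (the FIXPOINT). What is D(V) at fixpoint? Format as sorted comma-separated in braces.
Answer: {}

Derivation:
pass 0 (initial): D(V)={1,3,4,5,6}
pass 1: U {1,2,3,4,5,6}->{2,3,4}; Z {1,2,3,5,6}->{3,5}
pass 2: U {2,3,4}->{}; V {1,3,4,5,6}->{1,3,5,6}; Z {3,5}->{}
pass 3: V {1,3,5,6}->{}
pass 4: no change
Fixpoint after 4 passes: D(V) = {}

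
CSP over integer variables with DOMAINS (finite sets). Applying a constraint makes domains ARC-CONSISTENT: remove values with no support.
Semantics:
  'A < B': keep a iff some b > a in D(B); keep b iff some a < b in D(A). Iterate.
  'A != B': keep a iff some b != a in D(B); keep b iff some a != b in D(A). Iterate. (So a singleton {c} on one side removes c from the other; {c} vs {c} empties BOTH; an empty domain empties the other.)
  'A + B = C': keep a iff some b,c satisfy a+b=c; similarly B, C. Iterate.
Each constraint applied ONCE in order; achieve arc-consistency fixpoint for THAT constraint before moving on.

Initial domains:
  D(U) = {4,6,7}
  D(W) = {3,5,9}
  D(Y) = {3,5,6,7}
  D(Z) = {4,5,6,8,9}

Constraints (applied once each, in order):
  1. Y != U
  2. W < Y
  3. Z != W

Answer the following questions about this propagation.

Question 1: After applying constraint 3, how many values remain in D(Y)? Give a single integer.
Constraint 1 (Y != U) on D(Y)={3,5,6,7} D(U)={4,6,7}: no change
Constraint 2 (W < Y) on D(W)={3,5,9} D(Y)={3,5,6,7}: W {3,5,9}->{3,5}; Y {3,5,6,7}->{5,6,7}
Constraint 3 (Z != W) on D(Z)={4,5,6,8,9} D(W)={3,5}: no change
So after constraint 3: D(Y)={5,6,7}, size = 3

Answer: 3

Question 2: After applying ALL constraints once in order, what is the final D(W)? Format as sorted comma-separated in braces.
Constraint 1 (Y != U) on D(Y)={3,5,6,7} D(U)={4,6,7}: no change
Constraint 2 (W < Y) on D(W)={3,5,9} D(Y)={3,5,6,7}: W {3,5,9}->{3,5}; Y {3,5,6,7}->{5,6,7}
Constraint 3 (Z != W) on D(Z)={4,5,6,8,9} D(W)={3,5}: no change
So after all 3 constraints: D(W) = {3,5}

Answer: {3,5}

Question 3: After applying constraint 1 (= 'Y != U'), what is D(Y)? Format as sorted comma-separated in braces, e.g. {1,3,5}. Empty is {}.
Answer: {3,5,6,7}

Derivation:
Constraint 1 (Y != U) on D(Y)={3,5,6,7} D(U)={4,6,7}: no change
So after constraint 1: D(Y) = {3,5,6,7}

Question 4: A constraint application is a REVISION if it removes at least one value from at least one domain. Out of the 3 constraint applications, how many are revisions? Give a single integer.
Constraint 1 (Y != U) on D(Y)={3,5,6,7} D(U)={4,6,7}: no change => not a revision
Constraint 2 (W < Y) on D(W)={3,5,9} D(Y)={3,5,6,7}: W {3,5,9}->{3,5}; Y {3,5,6,7}->{5,6,7} => REVISION
Constraint 3 (Z != W) on D(Z)={4,5,6,8,9} D(W)={3,5}: no change => not a revision
Total revisions = 1

Answer: 1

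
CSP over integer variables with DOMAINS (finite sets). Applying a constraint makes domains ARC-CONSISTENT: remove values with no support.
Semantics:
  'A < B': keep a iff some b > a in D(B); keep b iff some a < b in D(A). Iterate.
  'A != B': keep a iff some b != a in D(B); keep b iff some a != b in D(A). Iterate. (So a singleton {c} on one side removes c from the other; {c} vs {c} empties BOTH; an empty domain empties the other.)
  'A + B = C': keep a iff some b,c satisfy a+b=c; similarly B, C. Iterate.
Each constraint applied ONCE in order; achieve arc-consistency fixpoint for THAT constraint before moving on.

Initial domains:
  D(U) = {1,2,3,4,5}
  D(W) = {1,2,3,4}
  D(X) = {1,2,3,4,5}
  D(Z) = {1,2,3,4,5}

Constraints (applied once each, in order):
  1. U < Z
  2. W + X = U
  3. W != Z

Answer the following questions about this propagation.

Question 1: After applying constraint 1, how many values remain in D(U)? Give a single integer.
Answer: 4

Derivation:
Constraint 1 (U < Z) on D(U)={1,2,3,4,5} D(Z)={1,2,3,4,5}: U {1,2,3,4,5}->{1,2,3,4}; Z {1,2,3,4,5}->{2,3,4,5}
So after constraint 1: D(U)={1,2,3,4}, size = 4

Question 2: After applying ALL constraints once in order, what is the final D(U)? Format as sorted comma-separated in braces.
Constraint 1 (U < Z) on D(U)={1,2,3,4,5} D(Z)={1,2,3,4,5}: U {1,2,3,4,5}->{1,2,3,4}; Z {1,2,3,4,5}->{2,3,4,5}
Constraint 2 (W + X = U) on D(W)={1,2,3,4} D(X)={1,2,3,4,5} D(U)={1,2,3,4}: W {1,2,3,4}->{1,2,3}; X {1,2,3,4,5}->{1,2,3}; U {1,2,3,4}->{2,3,4}
Constraint 3 (W != Z) on D(W)={1,2,3} D(Z)={2,3,4,5}: no change
So after all 3 constraints: D(U) = {2,3,4}

Answer: {2,3,4}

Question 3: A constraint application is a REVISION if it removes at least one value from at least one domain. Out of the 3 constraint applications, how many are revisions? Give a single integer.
Constraint 1 (U < Z) on D(U)={1,2,3,4,5} D(Z)={1,2,3,4,5}: U {1,2,3,4,5}->{1,2,3,4}; Z {1,2,3,4,5}->{2,3,4,5} => REVISION
Constraint 2 (W + X = U) on D(W)={1,2,3,4} D(X)={1,2,3,4,5} D(U)={1,2,3,4}: W {1,2,3,4}->{1,2,3}; X {1,2,3,4,5}->{1,2,3}; U {1,2,3,4}->{2,3,4} => REVISION
Constraint 3 (W != Z) on D(W)={1,2,3} D(Z)={2,3,4,5}: no change => not a revision
Total revisions = 2

Answer: 2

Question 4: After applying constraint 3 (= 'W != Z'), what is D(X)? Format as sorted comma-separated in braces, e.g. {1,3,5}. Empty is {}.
Answer: {1,2,3}

Derivation:
Constraint 1 (U < Z) on D(U)={1,2,3,4,5} D(Z)={1,2,3,4,5}: U {1,2,3,4,5}->{1,2,3,4}; Z {1,2,3,4,5}->{2,3,4,5}
Constraint 2 (W + X = U) on D(W)={1,2,3,4} D(X)={1,2,3,4,5} D(U)={1,2,3,4}: W {1,2,3,4}->{1,2,3}; X {1,2,3,4,5}->{1,2,3}; U {1,2,3,4}->{2,3,4}
Constraint 3 (W != Z) on D(W)={1,2,3} D(Z)={2,3,4,5}: no change
So after constraint 3: D(X) = {1,2,3}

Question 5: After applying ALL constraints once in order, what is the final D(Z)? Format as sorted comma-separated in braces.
Answer: {2,3,4,5}

Derivation:
Constraint 1 (U < Z) on D(U)={1,2,3,4,5} D(Z)={1,2,3,4,5}: U {1,2,3,4,5}->{1,2,3,4}; Z {1,2,3,4,5}->{2,3,4,5}
Constraint 2 (W + X = U) on D(W)={1,2,3,4} D(X)={1,2,3,4,5} D(U)={1,2,3,4}: W {1,2,3,4}->{1,2,3}; X {1,2,3,4,5}->{1,2,3}; U {1,2,3,4}->{2,3,4}
Constraint 3 (W != Z) on D(W)={1,2,3} D(Z)={2,3,4,5}: no change
So after all 3 constraints: D(Z) = {2,3,4,5}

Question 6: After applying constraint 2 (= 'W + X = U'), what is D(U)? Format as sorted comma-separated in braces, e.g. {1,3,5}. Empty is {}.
Answer: {2,3,4}

Derivation:
Constraint 1 (U < Z) on D(U)={1,2,3,4,5} D(Z)={1,2,3,4,5}: U {1,2,3,4,5}->{1,2,3,4}; Z {1,2,3,4,5}->{2,3,4,5}
Constraint 2 (W + X = U) on D(W)={1,2,3,4} D(X)={1,2,3,4,5} D(U)={1,2,3,4}: W {1,2,3,4}->{1,2,3}; X {1,2,3,4,5}->{1,2,3}; U {1,2,3,4}->{2,3,4}
So after constraint 2: D(U) = {2,3,4}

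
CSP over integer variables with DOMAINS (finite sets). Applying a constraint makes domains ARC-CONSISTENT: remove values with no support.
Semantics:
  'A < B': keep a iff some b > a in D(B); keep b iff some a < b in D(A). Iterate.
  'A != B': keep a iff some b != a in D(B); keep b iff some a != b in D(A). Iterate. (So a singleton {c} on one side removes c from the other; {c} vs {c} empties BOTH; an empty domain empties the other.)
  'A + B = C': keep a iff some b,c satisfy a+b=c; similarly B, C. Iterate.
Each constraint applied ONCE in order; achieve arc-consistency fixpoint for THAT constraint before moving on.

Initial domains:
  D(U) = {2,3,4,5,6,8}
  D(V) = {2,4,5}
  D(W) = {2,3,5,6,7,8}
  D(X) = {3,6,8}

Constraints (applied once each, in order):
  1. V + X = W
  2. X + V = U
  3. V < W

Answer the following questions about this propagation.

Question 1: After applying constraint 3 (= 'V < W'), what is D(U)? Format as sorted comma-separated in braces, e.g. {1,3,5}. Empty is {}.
Answer: {5,8}

Derivation:
Constraint 1 (V + X = W) on D(V)={2,4,5} D(X)={3,6,8} D(W)={2,3,5,6,7,8}: X {3,6,8}->{3,6}; W {2,3,5,6,7,8}->{5,7,8}
Constraint 2 (X + V = U) on D(X)={3,6} D(V)={2,4,5} D(U)={2,3,4,5,6,8}: V {2,4,5}->{2,5}; U {2,3,4,5,6,8}->{5,8}
Constraint 3 (V < W) on D(V)={2,5} D(W)={5,7,8}: no change
So after constraint 3: D(U) = {5,8}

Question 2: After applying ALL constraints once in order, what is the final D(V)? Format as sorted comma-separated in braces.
Constraint 1 (V + X = W) on D(V)={2,4,5} D(X)={3,6,8} D(W)={2,3,5,6,7,8}: X {3,6,8}->{3,6}; W {2,3,5,6,7,8}->{5,7,8}
Constraint 2 (X + V = U) on D(X)={3,6} D(V)={2,4,5} D(U)={2,3,4,5,6,8}: V {2,4,5}->{2,5}; U {2,3,4,5,6,8}->{5,8}
Constraint 3 (V < W) on D(V)={2,5} D(W)={5,7,8}: no change
So after all 3 constraints: D(V) = {2,5}

Answer: {2,5}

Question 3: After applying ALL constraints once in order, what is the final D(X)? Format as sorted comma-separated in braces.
Constraint 1 (V + X = W) on D(V)={2,4,5} D(X)={3,6,8} D(W)={2,3,5,6,7,8}: X {3,6,8}->{3,6}; W {2,3,5,6,7,8}->{5,7,8}
Constraint 2 (X + V = U) on D(X)={3,6} D(V)={2,4,5} D(U)={2,3,4,5,6,8}: V {2,4,5}->{2,5}; U {2,3,4,5,6,8}->{5,8}
Constraint 3 (V < W) on D(V)={2,5} D(W)={5,7,8}: no change
So after all 3 constraints: D(X) = {3,6}

Answer: {3,6}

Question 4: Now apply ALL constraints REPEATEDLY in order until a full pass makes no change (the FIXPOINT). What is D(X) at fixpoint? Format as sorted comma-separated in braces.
Answer: {3,6}

Derivation:
pass 0 (initial): D(X)={3,6,8}
pass 1: U {2,3,4,5,6,8}->{5,8}; V {2,4,5}->{2,5}; W {2,3,5,6,7,8}->{5,7,8}; X {3,6,8}->{3,6}
pass 2: W {5,7,8}->{5,8}
pass 3: no change
Fixpoint after 3 passes: D(X) = {3,6}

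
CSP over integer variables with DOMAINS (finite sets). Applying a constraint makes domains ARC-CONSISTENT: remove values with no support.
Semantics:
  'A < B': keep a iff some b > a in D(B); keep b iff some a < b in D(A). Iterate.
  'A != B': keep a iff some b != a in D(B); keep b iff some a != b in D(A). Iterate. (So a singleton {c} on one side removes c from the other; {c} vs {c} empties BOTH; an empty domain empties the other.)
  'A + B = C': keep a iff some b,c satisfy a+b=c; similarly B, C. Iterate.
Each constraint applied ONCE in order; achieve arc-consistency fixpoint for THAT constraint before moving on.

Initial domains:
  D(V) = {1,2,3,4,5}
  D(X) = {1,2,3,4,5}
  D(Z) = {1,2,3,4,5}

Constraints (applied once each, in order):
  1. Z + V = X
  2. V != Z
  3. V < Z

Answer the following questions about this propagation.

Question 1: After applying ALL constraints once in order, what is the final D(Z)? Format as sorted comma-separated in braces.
Constraint 1 (Z + V = X) on D(Z)={1,2,3,4,5} D(V)={1,2,3,4,5} D(X)={1,2,3,4,5}: Z {1,2,3,4,5}->{1,2,3,4}; V {1,2,3,4,5}->{1,2,3,4}; X {1,2,3,4,5}->{2,3,4,5}
Constraint 2 (V != Z) on D(V)={1,2,3,4} D(Z)={1,2,3,4}: no change
Constraint 3 (V < Z) on D(V)={1,2,3,4} D(Z)={1,2,3,4}: V {1,2,3,4}->{1,2,3}; Z {1,2,3,4}->{2,3,4}
So after all 3 constraints: D(Z) = {2,3,4}

Answer: {2,3,4}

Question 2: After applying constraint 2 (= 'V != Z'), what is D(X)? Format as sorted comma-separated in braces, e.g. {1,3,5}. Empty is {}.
Answer: {2,3,4,5}

Derivation:
Constraint 1 (Z + V = X) on D(Z)={1,2,3,4,5} D(V)={1,2,3,4,5} D(X)={1,2,3,4,5}: Z {1,2,3,4,5}->{1,2,3,4}; V {1,2,3,4,5}->{1,2,3,4}; X {1,2,3,4,5}->{2,3,4,5}
Constraint 2 (V != Z) on D(V)={1,2,3,4} D(Z)={1,2,3,4}: no change
So after constraint 2: D(X) = {2,3,4,5}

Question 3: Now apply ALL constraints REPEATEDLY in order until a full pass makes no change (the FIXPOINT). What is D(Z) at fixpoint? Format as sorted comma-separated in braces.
Answer: {2,3,4}

Derivation:
pass 0 (initial): D(Z)={1,2,3,4,5}
pass 1: V {1,2,3,4,5}->{1,2,3}; X {1,2,3,4,5}->{2,3,4,5}; Z {1,2,3,4,5}->{2,3,4}
pass 2: X {2,3,4,5}->{3,4,5}
pass 3: no change
Fixpoint after 3 passes: D(Z) = {2,3,4}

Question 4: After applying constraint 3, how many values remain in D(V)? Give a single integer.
Answer: 3

Derivation:
Constraint 1 (Z + V = X) on D(Z)={1,2,3,4,5} D(V)={1,2,3,4,5} D(X)={1,2,3,4,5}: Z {1,2,3,4,5}->{1,2,3,4}; V {1,2,3,4,5}->{1,2,3,4}; X {1,2,3,4,5}->{2,3,4,5}
Constraint 2 (V != Z) on D(V)={1,2,3,4} D(Z)={1,2,3,4}: no change
Constraint 3 (V < Z) on D(V)={1,2,3,4} D(Z)={1,2,3,4}: V {1,2,3,4}->{1,2,3}; Z {1,2,3,4}->{2,3,4}
So after constraint 3: D(V)={1,2,3}, size = 3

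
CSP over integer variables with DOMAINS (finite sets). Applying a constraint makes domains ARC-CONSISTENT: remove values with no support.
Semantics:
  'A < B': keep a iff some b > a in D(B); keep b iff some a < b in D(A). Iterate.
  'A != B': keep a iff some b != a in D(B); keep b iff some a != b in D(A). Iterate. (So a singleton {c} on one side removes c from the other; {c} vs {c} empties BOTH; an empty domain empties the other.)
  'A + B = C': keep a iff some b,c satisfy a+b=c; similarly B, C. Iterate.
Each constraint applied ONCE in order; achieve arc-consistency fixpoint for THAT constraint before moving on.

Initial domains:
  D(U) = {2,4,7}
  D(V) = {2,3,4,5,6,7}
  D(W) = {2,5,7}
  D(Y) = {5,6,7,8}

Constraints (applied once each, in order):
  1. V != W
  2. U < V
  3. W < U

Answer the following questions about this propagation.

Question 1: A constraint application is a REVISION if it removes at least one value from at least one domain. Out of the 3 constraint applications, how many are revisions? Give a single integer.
Answer: 2

Derivation:
Constraint 1 (V != W) on D(V)={2,3,4,5,6,7} D(W)={2,5,7}: no change => not a revision
Constraint 2 (U < V) on D(U)={2,4,7} D(V)={2,3,4,5,6,7}: U {2,4,7}->{2,4}; V {2,3,4,5,6,7}->{3,4,5,6,7} => REVISION
Constraint 3 (W < U) on D(W)={2,5,7} D(U)={2,4}: W {2,5,7}->{2}; U {2,4}->{4} => REVISION
Total revisions = 2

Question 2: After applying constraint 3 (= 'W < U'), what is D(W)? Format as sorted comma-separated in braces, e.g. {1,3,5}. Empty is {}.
Answer: {2}

Derivation:
Constraint 1 (V != W) on D(V)={2,3,4,5,6,7} D(W)={2,5,7}: no change
Constraint 2 (U < V) on D(U)={2,4,7} D(V)={2,3,4,5,6,7}: U {2,4,7}->{2,4}; V {2,3,4,5,6,7}->{3,4,5,6,7}
Constraint 3 (W < U) on D(W)={2,5,7} D(U)={2,4}: W {2,5,7}->{2}; U {2,4}->{4}
So after constraint 3: D(W) = {2}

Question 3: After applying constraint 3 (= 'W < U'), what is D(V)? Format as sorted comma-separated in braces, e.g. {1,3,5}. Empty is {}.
Answer: {3,4,5,6,7}

Derivation:
Constraint 1 (V != W) on D(V)={2,3,4,5,6,7} D(W)={2,5,7}: no change
Constraint 2 (U < V) on D(U)={2,4,7} D(V)={2,3,4,5,6,7}: U {2,4,7}->{2,4}; V {2,3,4,5,6,7}->{3,4,5,6,7}
Constraint 3 (W < U) on D(W)={2,5,7} D(U)={2,4}: W {2,5,7}->{2}; U {2,4}->{4}
So after constraint 3: D(V) = {3,4,5,6,7}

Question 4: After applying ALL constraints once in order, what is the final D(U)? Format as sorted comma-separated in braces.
Answer: {4}

Derivation:
Constraint 1 (V != W) on D(V)={2,3,4,5,6,7} D(W)={2,5,7}: no change
Constraint 2 (U < V) on D(U)={2,4,7} D(V)={2,3,4,5,6,7}: U {2,4,7}->{2,4}; V {2,3,4,5,6,7}->{3,4,5,6,7}
Constraint 3 (W < U) on D(W)={2,5,7} D(U)={2,4}: W {2,5,7}->{2}; U {2,4}->{4}
So after all 3 constraints: D(U) = {4}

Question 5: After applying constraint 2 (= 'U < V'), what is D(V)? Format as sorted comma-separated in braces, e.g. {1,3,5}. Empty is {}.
Answer: {3,4,5,6,7}

Derivation:
Constraint 1 (V != W) on D(V)={2,3,4,5,6,7} D(W)={2,5,7}: no change
Constraint 2 (U < V) on D(U)={2,4,7} D(V)={2,3,4,5,6,7}: U {2,4,7}->{2,4}; V {2,3,4,5,6,7}->{3,4,5,6,7}
So after constraint 2: D(V) = {3,4,5,6,7}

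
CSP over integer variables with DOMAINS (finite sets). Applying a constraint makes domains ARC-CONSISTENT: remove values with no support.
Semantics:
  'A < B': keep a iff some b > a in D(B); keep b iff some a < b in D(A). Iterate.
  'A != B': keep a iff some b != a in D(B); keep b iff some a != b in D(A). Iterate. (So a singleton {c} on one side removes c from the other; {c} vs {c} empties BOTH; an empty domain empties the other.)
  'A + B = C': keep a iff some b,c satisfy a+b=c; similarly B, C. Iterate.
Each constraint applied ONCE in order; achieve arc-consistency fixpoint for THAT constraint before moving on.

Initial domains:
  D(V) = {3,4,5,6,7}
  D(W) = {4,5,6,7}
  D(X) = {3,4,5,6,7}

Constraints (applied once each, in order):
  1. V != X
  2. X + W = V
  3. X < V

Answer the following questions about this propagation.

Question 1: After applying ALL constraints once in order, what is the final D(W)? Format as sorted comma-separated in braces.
Constraint 1 (V != X) on D(V)={3,4,5,6,7} D(X)={3,4,5,6,7}: no change
Constraint 2 (X + W = V) on D(X)={3,4,5,6,7} D(W)={4,5,6,7} D(V)={3,4,5,6,7}: X {3,4,5,6,7}->{3}; W {4,5,6,7}->{4}; V {3,4,5,6,7}->{7}
Constraint 3 (X < V) on D(X)={3} D(V)={7}: no change
So after all 3 constraints: D(W) = {4}

Answer: {4}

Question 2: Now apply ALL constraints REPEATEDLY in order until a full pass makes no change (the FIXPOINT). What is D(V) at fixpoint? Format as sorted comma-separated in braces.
pass 0 (initial): D(V)={3,4,5,6,7}
pass 1: V {3,4,5,6,7}->{7}; W {4,5,6,7}->{4}; X {3,4,5,6,7}->{3}
pass 2: no change
Fixpoint after 2 passes: D(V) = {7}

Answer: {7}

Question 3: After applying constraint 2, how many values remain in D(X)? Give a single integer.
Constraint 1 (V != X) on D(V)={3,4,5,6,7} D(X)={3,4,5,6,7}: no change
Constraint 2 (X + W = V) on D(X)={3,4,5,6,7} D(W)={4,5,6,7} D(V)={3,4,5,6,7}: X {3,4,5,6,7}->{3}; W {4,5,6,7}->{4}; V {3,4,5,6,7}->{7}
So after constraint 2: D(X)={3}, size = 1

Answer: 1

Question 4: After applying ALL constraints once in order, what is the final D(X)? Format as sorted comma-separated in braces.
Constraint 1 (V != X) on D(V)={3,4,5,6,7} D(X)={3,4,5,6,7}: no change
Constraint 2 (X + W = V) on D(X)={3,4,5,6,7} D(W)={4,5,6,7} D(V)={3,4,5,6,7}: X {3,4,5,6,7}->{3}; W {4,5,6,7}->{4}; V {3,4,5,6,7}->{7}
Constraint 3 (X < V) on D(X)={3} D(V)={7}: no change
So after all 3 constraints: D(X) = {3}

Answer: {3}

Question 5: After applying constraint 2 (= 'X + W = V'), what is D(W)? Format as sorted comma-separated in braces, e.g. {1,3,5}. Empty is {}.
Constraint 1 (V != X) on D(V)={3,4,5,6,7} D(X)={3,4,5,6,7}: no change
Constraint 2 (X + W = V) on D(X)={3,4,5,6,7} D(W)={4,5,6,7} D(V)={3,4,5,6,7}: X {3,4,5,6,7}->{3}; W {4,5,6,7}->{4}; V {3,4,5,6,7}->{7}
So after constraint 2: D(W) = {4}

Answer: {4}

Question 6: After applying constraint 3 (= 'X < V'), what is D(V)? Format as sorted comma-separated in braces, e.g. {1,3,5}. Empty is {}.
Constraint 1 (V != X) on D(V)={3,4,5,6,7} D(X)={3,4,5,6,7}: no change
Constraint 2 (X + W = V) on D(X)={3,4,5,6,7} D(W)={4,5,6,7} D(V)={3,4,5,6,7}: X {3,4,5,6,7}->{3}; W {4,5,6,7}->{4}; V {3,4,5,6,7}->{7}
Constraint 3 (X < V) on D(X)={3} D(V)={7}: no change
So after constraint 3: D(V) = {7}

Answer: {7}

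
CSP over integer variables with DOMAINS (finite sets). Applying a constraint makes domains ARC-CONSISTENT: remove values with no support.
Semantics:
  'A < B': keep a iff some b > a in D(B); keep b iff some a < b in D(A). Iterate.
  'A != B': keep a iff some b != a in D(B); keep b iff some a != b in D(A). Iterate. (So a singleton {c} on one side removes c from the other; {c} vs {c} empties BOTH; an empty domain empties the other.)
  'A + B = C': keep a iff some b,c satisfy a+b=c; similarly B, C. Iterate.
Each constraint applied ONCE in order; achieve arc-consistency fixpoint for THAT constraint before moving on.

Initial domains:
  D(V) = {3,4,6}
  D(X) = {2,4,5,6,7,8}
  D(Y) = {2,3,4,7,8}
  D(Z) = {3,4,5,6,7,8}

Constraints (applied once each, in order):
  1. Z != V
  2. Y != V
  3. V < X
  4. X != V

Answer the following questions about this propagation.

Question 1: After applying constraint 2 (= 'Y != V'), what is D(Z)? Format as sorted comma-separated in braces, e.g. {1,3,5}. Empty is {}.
Constraint 1 (Z != V) on D(Z)={3,4,5,6,7,8} D(V)={3,4,6}: no change
Constraint 2 (Y != V) on D(Y)={2,3,4,7,8} D(V)={3,4,6}: no change
So after constraint 2: D(Z) = {3,4,5,6,7,8}

Answer: {3,4,5,6,7,8}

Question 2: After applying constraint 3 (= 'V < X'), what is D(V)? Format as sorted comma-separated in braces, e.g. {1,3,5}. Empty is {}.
Constraint 1 (Z != V) on D(Z)={3,4,5,6,7,8} D(V)={3,4,6}: no change
Constraint 2 (Y != V) on D(Y)={2,3,4,7,8} D(V)={3,4,6}: no change
Constraint 3 (V < X) on D(V)={3,4,6} D(X)={2,4,5,6,7,8}: X {2,4,5,6,7,8}->{4,5,6,7,8}
So after constraint 3: D(V) = {3,4,6}

Answer: {3,4,6}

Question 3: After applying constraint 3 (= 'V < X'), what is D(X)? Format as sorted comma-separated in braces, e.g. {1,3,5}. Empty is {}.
Constraint 1 (Z != V) on D(Z)={3,4,5,6,7,8} D(V)={3,4,6}: no change
Constraint 2 (Y != V) on D(Y)={2,3,4,7,8} D(V)={3,4,6}: no change
Constraint 3 (V < X) on D(V)={3,4,6} D(X)={2,4,5,6,7,8}: X {2,4,5,6,7,8}->{4,5,6,7,8}
So after constraint 3: D(X) = {4,5,6,7,8}

Answer: {4,5,6,7,8}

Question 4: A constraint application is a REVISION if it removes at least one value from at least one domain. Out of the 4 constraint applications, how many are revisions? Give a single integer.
Constraint 1 (Z != V) on D(Z)={3,4,5,6,7,8} D(V)={3,4,6}: no change => not a revision
Constraint 2 (Y != V) on D(Y)={2,3,4,7,8} D(V)={3,4,6}: no change => not a revision
Constraint 3 (V < X) on D(V)={3,4,6} D(X)={2,4,5,6,7,8}: X {2,4,5,6,7,8}->{4,5,6,7,8} => REVISION
Constraint 4 (X != V) on D(X)={4,5,6,7,8} D(V)={3,4,6}: no change => not a revision
Total revisions = 1

Answer: 1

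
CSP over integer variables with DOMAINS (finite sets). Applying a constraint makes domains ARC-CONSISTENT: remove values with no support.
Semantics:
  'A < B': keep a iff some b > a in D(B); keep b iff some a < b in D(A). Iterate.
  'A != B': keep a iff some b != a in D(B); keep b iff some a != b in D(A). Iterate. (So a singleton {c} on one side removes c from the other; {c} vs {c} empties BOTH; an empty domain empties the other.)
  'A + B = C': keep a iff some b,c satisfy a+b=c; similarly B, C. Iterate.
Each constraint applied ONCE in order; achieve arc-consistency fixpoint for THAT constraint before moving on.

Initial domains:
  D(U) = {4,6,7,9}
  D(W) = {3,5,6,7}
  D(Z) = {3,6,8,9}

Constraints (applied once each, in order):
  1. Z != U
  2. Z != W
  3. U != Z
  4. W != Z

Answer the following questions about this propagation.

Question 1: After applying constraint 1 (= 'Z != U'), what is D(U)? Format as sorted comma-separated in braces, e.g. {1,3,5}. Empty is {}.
Answer: {4,6,7,9}

Derivation:
Constraint 1 (Z != U) on D(Z)={3,6,8,9} D(U)={4,6,7,9}: no change
So after constraint 1: D(U) = {4,6,7,9}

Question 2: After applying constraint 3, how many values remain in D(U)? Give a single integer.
Constraint 1 (Z != U) on D(Z)={3,6,8,9} D(U)={4,6,7,9}: no change
Constraint 2 (Z != W) on D(Z)={3,6,8,9} D(W)={3,5,6,7}: no change
Constraint 3 (U != Z) on D(U)={4,6,7,9} D(Z)={3,6,8,9}: no change
So after constraint 3: D(U)={4,6,7,9}, size = 4

Answer: 4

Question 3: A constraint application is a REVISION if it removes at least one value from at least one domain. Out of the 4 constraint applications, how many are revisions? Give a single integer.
Constraint 1 (Z != U) on D(Z)={3,6,8,9} D(U)={4,6,7,9}: no change => not a revision
Constraint 2 (Z != W) on D(Z)={3,6,8,9} D(W)={3,5,6,7}: no change => not a revision
Constraint 3 (U != Z) on D(U)={4,6,7,9} D(Z)={3,6,8,9}: no change => not a revision
Constraint 4 (W != Z) on D(W)={3,5,6,7} D(Z)={3,6,8,9}: no change => not a revision
Total revisions = 0

Answer: 0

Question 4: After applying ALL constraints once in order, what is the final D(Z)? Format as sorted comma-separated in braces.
Constraint 1 (Z != U) on D(Z)={3,6,8,9} D(U)={4,6,7,9}: no change
Constraint 2 (Z != W) on D(Z)={3,6,8,9} D(W)={3,5,6,7}: no change
Constraint 3 (U != Z) on D(U)={4,6,7,9} D(Z)={3,6,8,9}: no change
Constraint 4 (W != Z) on D(W)={3,5,6,7} D(Z)={3,6,8,9}: no change
So after all 4 constraints: D(Z) = {3,6,8,9}

Answer: {3,6,8,9}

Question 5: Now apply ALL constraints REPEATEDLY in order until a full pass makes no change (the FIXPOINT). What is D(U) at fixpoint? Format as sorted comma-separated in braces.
Answer: {4,6,7,9}

Derivation:
pass 0 (initial): D(U)={4,6,7,9}
pass 1: no change
Fixpoint after 1 passes: D(U) = {4,6,7,9}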